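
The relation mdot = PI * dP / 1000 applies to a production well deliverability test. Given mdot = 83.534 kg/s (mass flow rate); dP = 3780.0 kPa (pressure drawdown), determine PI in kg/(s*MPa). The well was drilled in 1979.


PI = mdot * 1000 / dP
PI = 83.534 * 1000 / 3780.0
PI = 22.099 kg/(s*MPa)


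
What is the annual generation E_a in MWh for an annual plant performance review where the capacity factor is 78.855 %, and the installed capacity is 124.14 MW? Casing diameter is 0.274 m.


E_a = CF / 100 * cap * 8760
E_a = 78.855 / 100 * 124.14 * 8760
E_a = 8.5752e+05 MWh


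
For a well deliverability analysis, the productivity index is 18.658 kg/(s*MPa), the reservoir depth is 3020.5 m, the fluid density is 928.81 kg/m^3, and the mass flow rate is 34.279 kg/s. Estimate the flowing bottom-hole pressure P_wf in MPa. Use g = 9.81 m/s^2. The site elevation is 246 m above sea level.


Step 1: P_i = rho*g*h/1e6 = 928.81*9.81*3020.5/1e6 = 27.52167 MPa
Step 2: P_wf = P_i - mdot/PI = 27.52167 - 34.279/18.658 = 25.684 MPa
P_wf = 25.684 MPa


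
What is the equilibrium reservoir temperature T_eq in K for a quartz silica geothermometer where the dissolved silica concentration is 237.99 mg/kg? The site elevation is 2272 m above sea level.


T_eq = 1309 / (5.19 - log10(SiO2)) - 273.15
T_eq = 1309 / (5.19 - log10(237.99)) - 273.15
T_eq = 192.1165 deg C
Convert to K: 192.1165 + 273.15 = 465.27 K
T_eq = 465.27 K


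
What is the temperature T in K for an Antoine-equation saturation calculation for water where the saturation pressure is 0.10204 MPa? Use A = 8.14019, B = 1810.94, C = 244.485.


T = B / (A - log10(P_sat * 760 / 0.101325)) - C
T = 1810.94 / (8.14019 - log10(0.10204 * 760 / 0.101325)) - 244.485
T = 100.0410 deg C
Convert to K: 100.0410 + 273.15 = 373.19 K
T = 373.19 K


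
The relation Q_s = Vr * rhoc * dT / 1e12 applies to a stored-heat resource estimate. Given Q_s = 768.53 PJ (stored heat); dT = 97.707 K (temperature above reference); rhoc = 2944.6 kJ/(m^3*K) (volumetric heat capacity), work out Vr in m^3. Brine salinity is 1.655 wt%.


Vr = Q_s * 1e12 / (rhoc * dT)
Vr = 768.53 * 1e12 / (2944.6 * 97.707)
Vr = 2.6712e+09 m^3


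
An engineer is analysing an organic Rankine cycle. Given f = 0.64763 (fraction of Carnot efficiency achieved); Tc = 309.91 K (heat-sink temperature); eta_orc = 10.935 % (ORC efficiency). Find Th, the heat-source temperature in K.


Th = Tc / (1 - (eta_orc/100)/f)
Th = 309.91 / (1 - (10.935/100)/0.64763)
Th = 372.87 K


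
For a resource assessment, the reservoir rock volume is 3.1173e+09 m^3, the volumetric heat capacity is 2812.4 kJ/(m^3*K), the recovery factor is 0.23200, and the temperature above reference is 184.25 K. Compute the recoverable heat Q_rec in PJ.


Step 1: Q_s = Vr*rhoc*dT/1e12 = 3.1173e+09*2812.4*184.25/1e12 = 1615.337 PJ
Step 2: Q_rec = Q_s * RF = 1615.337 * 0.232 = 374.76 PJ
Q_rec = 374.76 PJ


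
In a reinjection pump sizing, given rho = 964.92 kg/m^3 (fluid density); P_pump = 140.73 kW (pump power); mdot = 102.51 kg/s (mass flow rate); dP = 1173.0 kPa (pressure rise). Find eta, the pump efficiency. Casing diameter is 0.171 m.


eta = mdot * dP / (rho * P_pump)
eta = 102.51 * 1173.0 / (964.92 * 140.73)
eta = 0.88550


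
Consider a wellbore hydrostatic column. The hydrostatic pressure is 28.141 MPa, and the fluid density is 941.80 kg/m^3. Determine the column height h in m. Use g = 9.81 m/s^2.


h = P * 1e6 / (g * rho)
h = 28.141 * 1e6 / (9.81 * 941.80)
h = 3045.9 m


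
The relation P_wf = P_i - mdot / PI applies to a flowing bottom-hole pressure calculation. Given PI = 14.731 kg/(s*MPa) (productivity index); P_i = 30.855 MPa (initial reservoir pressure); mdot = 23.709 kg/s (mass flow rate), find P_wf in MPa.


P_wf = P_i - mdot / PI
P_wf = 30.855 - 23.709 / 14.731
P_wf = 29.246 MPa


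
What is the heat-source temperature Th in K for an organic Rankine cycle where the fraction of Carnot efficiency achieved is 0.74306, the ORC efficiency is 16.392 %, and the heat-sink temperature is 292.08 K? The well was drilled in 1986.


Th = Tc / (1 - (eta_orc/100)/f)
Th = 292.08 / (1 - (16.392/100)/0.74306)
Th = 374.75 K


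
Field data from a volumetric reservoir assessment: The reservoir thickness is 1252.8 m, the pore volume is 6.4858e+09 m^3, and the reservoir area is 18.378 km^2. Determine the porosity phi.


phi = Vp / (A * 1e6 * hr)
phi = 6.4858e+09 / (18.378 * 1e6 * 1252.8)
phi = 0.28170


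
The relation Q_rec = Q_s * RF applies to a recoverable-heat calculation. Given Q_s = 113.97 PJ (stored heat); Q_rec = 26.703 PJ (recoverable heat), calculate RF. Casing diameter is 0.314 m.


RF = Q_rec / Q_s
RF = 26.703 / 113.97
RF = 0.23430


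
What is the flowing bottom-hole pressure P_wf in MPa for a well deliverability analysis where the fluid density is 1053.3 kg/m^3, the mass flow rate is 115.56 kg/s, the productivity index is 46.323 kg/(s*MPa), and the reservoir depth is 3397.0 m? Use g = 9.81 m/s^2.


Step 1: P_i = rho*g*h/1e6 = 1053.3*9.81*3397.0/1e6 = 35.10077 MPa
Step 2: P_wf = P_i - mdot/PI = 35.10077 - 115.56/46.323 = 32.606 MPa
P_wf = 32.606 MPa


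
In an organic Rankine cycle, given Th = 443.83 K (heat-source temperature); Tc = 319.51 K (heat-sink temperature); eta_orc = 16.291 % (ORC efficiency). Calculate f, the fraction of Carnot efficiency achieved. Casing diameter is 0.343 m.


f = (eta_orc/100) / (1 - Tc/Th)
f = (16.291/100) / (1 - 319.51/443.83)
f = 0.58160


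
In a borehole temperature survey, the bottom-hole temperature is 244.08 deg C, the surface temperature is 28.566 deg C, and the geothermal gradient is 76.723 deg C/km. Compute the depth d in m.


d = (T_d - T_surf) / grad * 1000
d = (244.08 - 28.566) / 76.723 * 1000
d = 2809.0 m


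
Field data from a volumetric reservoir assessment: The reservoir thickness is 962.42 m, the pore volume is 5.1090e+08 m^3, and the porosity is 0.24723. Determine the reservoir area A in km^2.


A = Vp / (1e6 * hr * phi)
A = 5.1090e+08 / (1e6 * 962.42 * 0.24723)
A = 2.1472 km^2


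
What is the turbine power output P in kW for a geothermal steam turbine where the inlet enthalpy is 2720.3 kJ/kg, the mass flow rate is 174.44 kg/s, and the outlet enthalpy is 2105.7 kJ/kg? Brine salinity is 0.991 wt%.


P = mdot * (h_in - h_out) / 1000
P = 174.44 * (2720.3 - 2105.7) / 1000
P = 107.2108 MW
Convert: 107.2108 MW * 1000.0 = 1.0721e+05 kW
P = 1.0721e+05 kW


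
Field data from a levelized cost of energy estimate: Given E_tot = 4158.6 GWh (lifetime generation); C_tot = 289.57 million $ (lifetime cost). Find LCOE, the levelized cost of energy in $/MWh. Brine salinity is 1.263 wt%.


LCOE = C_tot / E_tot * 100
LCOE = 289.57 / 4158.6 * 100
LCOE = 6.963161 cents/kWh
Convert: 6.963161 cents/kWh * 10.0 = 69.632 $/MWh
LCOE = 69.632 $/MWh


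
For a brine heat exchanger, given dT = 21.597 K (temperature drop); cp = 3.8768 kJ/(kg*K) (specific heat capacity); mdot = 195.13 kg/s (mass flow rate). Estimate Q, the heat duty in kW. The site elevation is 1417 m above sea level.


Q = mdot * cp * dT / 1000
Q = 195.13 * 3.8768 * 21.597 / 1000
Q = 16.33770 MW
Convert: 16.33770 MW * 1000.0 = 16338 kW
Q = 16338 kW


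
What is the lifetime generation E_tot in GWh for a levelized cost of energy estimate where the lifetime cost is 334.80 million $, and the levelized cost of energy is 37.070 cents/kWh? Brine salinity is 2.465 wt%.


E_tot = C_tot / LCOE * 100
E_tot = 334.80 / 37.070 * 100
E_tot = 903.16 GWh


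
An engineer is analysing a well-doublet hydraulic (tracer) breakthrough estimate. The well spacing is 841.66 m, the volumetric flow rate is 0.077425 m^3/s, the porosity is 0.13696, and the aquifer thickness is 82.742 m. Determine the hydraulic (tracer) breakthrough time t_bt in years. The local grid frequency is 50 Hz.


t_bt = pi * hr * phi * L^2 / (3 * Qv) / (365.25*86400)
t_bt = pi * 82.742 * 0.13696 * 841.66^2 / (3 * 0.077425) / (365.25*86400)
t_bt = 3.4406 years


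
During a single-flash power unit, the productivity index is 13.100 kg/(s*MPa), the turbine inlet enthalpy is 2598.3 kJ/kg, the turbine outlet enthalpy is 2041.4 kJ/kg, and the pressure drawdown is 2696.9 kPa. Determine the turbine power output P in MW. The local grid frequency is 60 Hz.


Step 1: mdot = PI * dP / 1000 = 13.1 * 2696.9 / 1000 = 35.32939 kg/s
Step 2: P = mdot*(h_in - h_out)/1000 = 35.32939*(2598.3 - 2041.4)/1000 = 19.675 MW
P = 19.675 MW


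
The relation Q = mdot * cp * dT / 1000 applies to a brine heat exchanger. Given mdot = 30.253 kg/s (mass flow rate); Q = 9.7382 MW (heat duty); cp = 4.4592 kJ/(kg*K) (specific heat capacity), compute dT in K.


dT = Q * 1000 / (mdot * cp)
dT = 9.7382 * 1000 / (30.253 * 4.4592)
dT = 72.186 K


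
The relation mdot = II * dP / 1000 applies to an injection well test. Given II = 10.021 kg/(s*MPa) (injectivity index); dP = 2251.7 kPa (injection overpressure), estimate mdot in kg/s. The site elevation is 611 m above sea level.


mdot = II * dP / 1000
mdot = 10.021 * 2251.7 / 1000
mdot = 22.564 kg/s


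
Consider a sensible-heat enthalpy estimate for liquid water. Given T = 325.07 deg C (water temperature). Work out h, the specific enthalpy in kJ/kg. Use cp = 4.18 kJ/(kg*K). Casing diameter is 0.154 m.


h = cp * T
h = 4.18 * 325.07
h = 1358.8 kJ/kg


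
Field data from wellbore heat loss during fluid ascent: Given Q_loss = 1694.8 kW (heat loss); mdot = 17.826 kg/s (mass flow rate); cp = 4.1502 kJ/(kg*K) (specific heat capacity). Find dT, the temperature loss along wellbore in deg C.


dT = Q_loss / (mdot * cp)
dT = 1694.8 / (17.826 * 4.1502)
dT = 22.90844 K
Convert (temperature difference, 1 K = 1 deg C): 22.90844 K = 22.90844 deg C
dT = 22.908 deg C


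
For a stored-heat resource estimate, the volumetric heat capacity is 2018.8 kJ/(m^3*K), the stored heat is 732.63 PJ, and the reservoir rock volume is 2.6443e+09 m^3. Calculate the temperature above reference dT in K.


dT = Q_s * 1e12 / (Vr * rhoc)
dT = 732.63 * 1e12 / (2.6443e+09 * 2018.8)
dT = 137.24 K


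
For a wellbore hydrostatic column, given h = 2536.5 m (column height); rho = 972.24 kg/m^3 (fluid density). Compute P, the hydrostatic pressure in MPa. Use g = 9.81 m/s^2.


P = rho * g * h / 1e6
P = 972.24 * 9.81 * 2536.5 / 1e6
P = 24.192 MPa


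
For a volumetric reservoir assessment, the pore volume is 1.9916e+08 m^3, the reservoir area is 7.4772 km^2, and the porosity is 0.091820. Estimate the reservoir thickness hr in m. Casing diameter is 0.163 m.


hr = Vp / (A * 1e6 * phi)
hr = 1.9916e+08 / (7.4772 * 1e6 * 0.091820)
hr = 290.09 m


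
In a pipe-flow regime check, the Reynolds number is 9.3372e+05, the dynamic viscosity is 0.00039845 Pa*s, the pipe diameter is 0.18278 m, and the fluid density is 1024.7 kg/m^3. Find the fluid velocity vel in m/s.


vel = Re * mu / (rho * D)
vel = 9.3372e+05 * 0.00039845 / (1024.7 * 0.18278)
vel = 1.9864 m/s


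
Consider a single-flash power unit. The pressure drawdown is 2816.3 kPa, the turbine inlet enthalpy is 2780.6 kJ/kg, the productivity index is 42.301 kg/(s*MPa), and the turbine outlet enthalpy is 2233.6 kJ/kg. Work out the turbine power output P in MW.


Step 1: mdot = PI * dP / 1000 = 42.301 * 2816.3 / 1000 = 119.1323 kg/s
Step 2: P = mdot*(h_in - h_out)/1000 = 119.1323*(2780.6 - 2233.6)/1000 = 65.165 MW
P = 65.165 MW


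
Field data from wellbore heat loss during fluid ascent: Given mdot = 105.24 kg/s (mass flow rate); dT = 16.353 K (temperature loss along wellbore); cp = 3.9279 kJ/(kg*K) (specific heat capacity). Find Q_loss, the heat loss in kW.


Q_loss = mdot * cp * dT
Q_loss = 105.24 * 3.9279 * 16.353
Q_loss = 6759.9 kW


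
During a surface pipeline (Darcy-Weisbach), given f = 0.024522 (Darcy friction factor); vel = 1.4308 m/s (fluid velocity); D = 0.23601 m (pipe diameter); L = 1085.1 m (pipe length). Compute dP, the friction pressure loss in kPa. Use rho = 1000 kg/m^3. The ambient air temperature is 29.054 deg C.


dP = f * (L/D) * (rho*vel^2/2) / 1000
dP = 0.024522 * (1085.1/0.23601) * (1000*1.4308^2/2) / 1000
dP = 115.40 kPa


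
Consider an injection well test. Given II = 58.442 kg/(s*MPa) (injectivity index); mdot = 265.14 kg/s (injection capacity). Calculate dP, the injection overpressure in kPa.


dP = mdot * 1000 / II
dP = 265.14 * 1000 / 58.442
dP = 4536.8 kPa


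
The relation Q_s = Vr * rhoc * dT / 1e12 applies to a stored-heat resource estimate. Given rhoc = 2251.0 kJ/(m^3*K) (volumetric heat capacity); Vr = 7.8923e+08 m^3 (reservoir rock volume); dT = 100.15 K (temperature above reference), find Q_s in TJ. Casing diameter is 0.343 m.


Q_s = Vr * rhoc * dT / 1e12
Q_s = 7.8923e+08 * 2251.0 * 100.15 / 1e12
Q_s = 177.9222 PJ
Convert: 177.9222 PJ * 1000.0 = 1.7792e+05 TJ
Q_s = 1.7792e+05 TJ


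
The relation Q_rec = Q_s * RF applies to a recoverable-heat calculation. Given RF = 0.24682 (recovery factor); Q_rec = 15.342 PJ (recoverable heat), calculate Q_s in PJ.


Q_s = Q_rec / RF
Q_s = 15.342 / 0.24682
Q_s = 62.159 PJ


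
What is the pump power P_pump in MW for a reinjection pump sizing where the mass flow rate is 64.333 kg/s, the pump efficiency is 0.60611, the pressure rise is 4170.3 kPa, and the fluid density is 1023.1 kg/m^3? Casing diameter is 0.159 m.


P_pump = mdot * dP / (rho * eta)
P_pump = 64.333 * 4170.3 / (1023.1 * 0.60611)
P_pump = 432.6449 kW
Convert: 432.6449 kW * 0.001 = 0.43264 MW
P_pump = 0.43264 MW


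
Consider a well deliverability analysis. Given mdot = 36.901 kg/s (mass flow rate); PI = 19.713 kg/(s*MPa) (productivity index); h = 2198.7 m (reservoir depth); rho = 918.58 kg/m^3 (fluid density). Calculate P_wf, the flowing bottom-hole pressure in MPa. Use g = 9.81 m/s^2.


Step 1: P_i = rho*g*h/1e6 = 918.58*9.81*2198.7/1e6 = 19.81308 MPa
Step 2: P_wf = P_i - mdot/PI = 19.81308 - 36.901/19.713 = 17.941 MPa
P_wf = 17.941 MPa


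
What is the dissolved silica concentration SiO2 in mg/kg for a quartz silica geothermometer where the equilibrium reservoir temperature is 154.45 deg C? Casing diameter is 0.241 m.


SiO2 = 10^(5.19 - 1309/(T_eq + 273.15))
SiO2 = 10^(5.19 - 1309/(154.45 + 273.15))
SiO2 = 134.50 mg/kg


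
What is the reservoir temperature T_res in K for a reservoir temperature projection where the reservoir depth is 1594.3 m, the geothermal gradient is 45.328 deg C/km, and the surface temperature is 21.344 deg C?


T_res = T_surf + grad * d / 1000
T_res = 21.344 + 45.328 * 1594.3 / 1000
T_res = 93.61043 deg C
Convert to K: 93.61043 + 273.15 = 366.76 K
T_res = 366.76 K


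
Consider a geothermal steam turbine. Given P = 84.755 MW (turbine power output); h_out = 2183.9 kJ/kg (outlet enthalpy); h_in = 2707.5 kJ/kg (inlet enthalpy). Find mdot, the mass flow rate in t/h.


mdot = P * 1000 / (h_in - h_out)
mdot = 84.755 * 1000 / (2707.5 - 2183.9)
mdot = 161.8697 kg/s
Convert: 161.8697 kg/s * 3.6 = 582.73 t/h
mdot = 582.73 t/h


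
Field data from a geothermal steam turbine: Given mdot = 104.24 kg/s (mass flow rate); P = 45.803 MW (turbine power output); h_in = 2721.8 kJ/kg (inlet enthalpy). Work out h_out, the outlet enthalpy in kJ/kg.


h_out = h_in - P * 1000 / mdot
h_out = 2721.8 - 45.803 * 1000 / 104.24
h_out = 2282.4 kJ/kg


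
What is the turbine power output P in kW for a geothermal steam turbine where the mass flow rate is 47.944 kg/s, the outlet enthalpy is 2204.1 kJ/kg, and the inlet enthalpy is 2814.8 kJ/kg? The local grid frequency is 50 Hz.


P = mdot * (h_in - h_out) / 1000
P = 47.944 * (2814.8 - 2204.1) / 1000
P = 29.27940 MW
Convert: 29.27940 MW * 1000.0 = 29279 kW
P = 29279 kW


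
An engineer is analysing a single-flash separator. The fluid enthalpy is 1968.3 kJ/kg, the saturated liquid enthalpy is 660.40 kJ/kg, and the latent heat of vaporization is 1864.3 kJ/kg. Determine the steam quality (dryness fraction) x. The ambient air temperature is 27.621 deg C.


x = (h - hf) / hfg
x = (1968.3 - 660.40) / 1864.3
x = 0.70155


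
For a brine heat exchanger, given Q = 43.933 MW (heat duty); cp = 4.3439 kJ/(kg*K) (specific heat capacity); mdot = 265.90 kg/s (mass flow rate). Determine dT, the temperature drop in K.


dT = Q * 1000 / (mdot * cp)
dT = 43.933 * 1000 / (265.90 * 4.3439)
dT = 38.036 K


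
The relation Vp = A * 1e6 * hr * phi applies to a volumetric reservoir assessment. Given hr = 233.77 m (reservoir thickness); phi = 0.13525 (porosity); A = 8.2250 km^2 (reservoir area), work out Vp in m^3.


Vp = A * 1e6 * hr * phi
Vp = 8.2250 * 1e6 * 233.77 * 0.13525
Vp = 2.6005e+08 m^3


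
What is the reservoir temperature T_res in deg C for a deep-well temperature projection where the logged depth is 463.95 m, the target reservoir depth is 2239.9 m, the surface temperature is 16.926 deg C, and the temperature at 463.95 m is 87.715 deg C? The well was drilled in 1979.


Step 1: grad = (T_d1 - T_surf)/d1 * 1000 = (87.715 - 16.926)/463.95 * 1000 = 152.5789 deg C/km
Step 2: T_res = T_surf + grad*d2/1000 = 16.926 + 152.5789*2239.9/1000 = 358.69 deg C
T_res = 358.69 deg C


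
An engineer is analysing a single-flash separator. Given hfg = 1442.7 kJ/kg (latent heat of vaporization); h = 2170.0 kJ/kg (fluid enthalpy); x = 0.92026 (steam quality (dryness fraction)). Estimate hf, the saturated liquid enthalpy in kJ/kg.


hf = h - x * hfg
hf = 2170.0 - 0.92026 * 1442.7
hf = 842.34 kJ/kg


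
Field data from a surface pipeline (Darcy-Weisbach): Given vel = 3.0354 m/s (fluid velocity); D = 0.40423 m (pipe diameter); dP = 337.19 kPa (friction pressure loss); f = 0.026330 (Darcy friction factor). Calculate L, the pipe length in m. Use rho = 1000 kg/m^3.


L = dP*1000*D / (f*rho*vel^2/2)
L = 337.19*1000*0.40423 / (0.026330*1000*3.0354^2/2)
L = 1123.7 m


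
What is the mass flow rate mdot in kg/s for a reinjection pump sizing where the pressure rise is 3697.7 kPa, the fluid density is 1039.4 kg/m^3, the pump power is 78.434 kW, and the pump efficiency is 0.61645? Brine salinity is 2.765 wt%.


mdot = P_pump * rho * eta / dP
mdot = 78.434 * 1039.4 * 0.61645 / 3697.7
mdot = 13.591 kg/s


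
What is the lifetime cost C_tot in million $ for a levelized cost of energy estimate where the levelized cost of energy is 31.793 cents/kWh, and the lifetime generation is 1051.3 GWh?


C_tot = LCOE / 100 * E_tot
C_tot = 31.793 / 100 * 1051.3
C_tot = 334.24 million $


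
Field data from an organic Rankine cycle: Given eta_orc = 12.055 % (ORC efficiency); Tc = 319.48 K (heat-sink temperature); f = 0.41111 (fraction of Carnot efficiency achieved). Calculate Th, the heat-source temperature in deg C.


Th = Tc / (1 - (eta_orc/100)/f)
Th = 319.48 / (1 - (12.055/100)/0.41111)
Th = 452.0286 K
Convert to deg C: 452.0286 - 273.15 = 178.88 deg C
Th = 178.88 deg C


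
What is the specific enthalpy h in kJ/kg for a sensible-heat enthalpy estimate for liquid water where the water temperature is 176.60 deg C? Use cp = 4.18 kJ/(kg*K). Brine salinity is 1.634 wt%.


h = cp * T
h = 4.18 * 176.60
h = 738.19 kJ/kg


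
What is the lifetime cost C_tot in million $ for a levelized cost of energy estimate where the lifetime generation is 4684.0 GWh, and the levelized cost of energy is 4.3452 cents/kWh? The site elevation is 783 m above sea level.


C_tot = LCOE / 100 * E_tot
C_tot = 4.3452 / 100 * 4684.0
C_tot = 203.53 million $


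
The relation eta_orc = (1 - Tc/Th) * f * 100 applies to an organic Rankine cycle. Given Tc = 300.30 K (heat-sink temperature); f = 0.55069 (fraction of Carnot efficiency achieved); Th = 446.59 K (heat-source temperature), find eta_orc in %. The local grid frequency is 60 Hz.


eta_orc = (1 - Tc/Th) * f * 100
eta_orc = (1 - 300.30/446.59) * 0.55069 * 100
eta_orc = 18.039 %


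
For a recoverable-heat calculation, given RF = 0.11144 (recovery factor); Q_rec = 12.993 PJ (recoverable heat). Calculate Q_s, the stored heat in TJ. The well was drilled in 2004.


Q_s = Q_rec / RF
Q_s = 12.993 / 0.11144
Q_s = 116.5919 PJ
Convert: 116.5919 PJ * 1000.0 = 1.1659e+05 TJ
Q_s = 1.1659e+05 TJ


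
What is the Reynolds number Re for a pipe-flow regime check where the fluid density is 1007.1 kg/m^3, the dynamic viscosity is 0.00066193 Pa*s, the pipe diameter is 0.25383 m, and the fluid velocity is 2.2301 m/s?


Re = rho * vel * D / mu
Re = 1007.1 * 2.2301 * 0.25383 / 0.00066193
Re = 8.6125e+05


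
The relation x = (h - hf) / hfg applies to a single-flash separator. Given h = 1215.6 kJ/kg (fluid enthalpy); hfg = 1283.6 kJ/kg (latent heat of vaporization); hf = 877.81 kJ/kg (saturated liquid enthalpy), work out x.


x = (h - hf) / hfg
x = (1215.6 - 877.81) / 1283.6
x = 0.26316


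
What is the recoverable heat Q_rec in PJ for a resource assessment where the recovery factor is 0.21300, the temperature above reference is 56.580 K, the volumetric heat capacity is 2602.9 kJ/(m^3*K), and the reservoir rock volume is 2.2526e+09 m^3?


Step 1: Q_s = Vr*rhoc*dT/1e12 = 2.2526e+09*2602.9*56.58/1e12 = 331.7451 PJ
Step 2: Q_rec = Q_s * RF = 331.7451 * 0.213 = 70.662 PJ
Q_rec = 70.662 PJ


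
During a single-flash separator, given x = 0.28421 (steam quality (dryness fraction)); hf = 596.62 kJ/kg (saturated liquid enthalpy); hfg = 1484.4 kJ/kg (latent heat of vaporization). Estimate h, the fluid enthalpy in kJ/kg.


h = hf + x * hfg
h = 596.62 + 0.28421 * 1484.4
h = 1018.5 kJ/kg


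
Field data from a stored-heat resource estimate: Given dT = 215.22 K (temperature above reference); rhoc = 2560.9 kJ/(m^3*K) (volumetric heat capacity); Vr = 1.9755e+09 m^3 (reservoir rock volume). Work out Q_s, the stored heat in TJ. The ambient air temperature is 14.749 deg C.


Q_s = Vr * rhoc * dT / 1e12
Q_s = 1.9755e+09 * 2560.9 * 215.22 / 1e12
Q_s = 1088.810 PJ
Convert: 1088.810 PJ * 1000.0 = 1.0888e+06 TJ
Q_s = 1.0888e+06 TJ


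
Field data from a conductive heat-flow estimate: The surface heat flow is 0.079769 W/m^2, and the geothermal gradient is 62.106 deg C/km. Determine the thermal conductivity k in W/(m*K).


k = q * 1000 / grad
k = 0.079769 * 1000 / 62.106
k = 1.2844 W/(m*K)


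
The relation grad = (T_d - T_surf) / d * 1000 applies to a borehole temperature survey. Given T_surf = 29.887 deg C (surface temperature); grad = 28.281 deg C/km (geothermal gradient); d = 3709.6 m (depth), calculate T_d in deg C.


T_d = T_surf + grad * d / 1000
T_d = 29.887 + 28.281 * 3709.6 / 1000
T_d = 134.80 deg C


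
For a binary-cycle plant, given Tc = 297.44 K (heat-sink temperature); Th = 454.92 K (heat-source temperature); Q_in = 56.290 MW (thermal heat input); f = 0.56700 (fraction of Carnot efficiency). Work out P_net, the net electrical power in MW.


Step 1: eta = (1 - Tc/Th)*f = (1 - 297.44/454.92)*0.567 = 0.1962788
Step 2: P_net = eta * Q_in = 0.1962788 * 56.29 = 11.049 MW
P_net = 11.049 MW


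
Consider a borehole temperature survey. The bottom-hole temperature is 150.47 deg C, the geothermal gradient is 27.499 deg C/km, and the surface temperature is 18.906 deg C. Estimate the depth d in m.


d = (T_d - T_surf) / grad * 1000
d = (150.47 - 18.906) / 27.499 * 1000
d = 4784.3 m


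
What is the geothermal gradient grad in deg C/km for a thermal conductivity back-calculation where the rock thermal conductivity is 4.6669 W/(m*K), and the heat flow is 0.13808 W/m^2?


grad = q / k * 1000
grad = 0.13808 / 4.6669 * 1000
grad = 29.587 deg C/km


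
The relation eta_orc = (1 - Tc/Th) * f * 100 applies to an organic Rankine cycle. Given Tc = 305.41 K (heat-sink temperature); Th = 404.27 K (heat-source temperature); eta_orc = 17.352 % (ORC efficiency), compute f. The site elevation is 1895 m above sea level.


f = (eta_orc/100) / (1 - Tc/Th)
f = (17.352/100) / (1 - 305.41/404.27)
f = 0.70958


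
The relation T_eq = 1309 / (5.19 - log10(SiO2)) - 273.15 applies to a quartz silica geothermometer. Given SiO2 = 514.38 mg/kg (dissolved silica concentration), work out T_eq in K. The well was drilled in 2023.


T_eq = 1309 / (5.19 - log10(SiO2)) - 273.15
T_eq = 1309 / (5.19 - log10(514.38)) - 273.15
T_eq = 254.9460 deg C
Convert to K: 254.9460 + 273.15 = 528.10 K
T_eq = 528.10 K


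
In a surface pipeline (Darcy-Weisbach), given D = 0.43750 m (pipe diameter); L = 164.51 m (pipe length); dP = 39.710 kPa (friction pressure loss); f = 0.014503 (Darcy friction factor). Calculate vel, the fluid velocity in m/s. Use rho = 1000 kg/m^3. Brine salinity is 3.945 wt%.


vel = sqrt(dP*1000*2*D / (f*L*rho))
vel = sqrt(39.710*1000*2*0.43750 / (0.014503*164.51*1000))
vel = 3.8162 m/s


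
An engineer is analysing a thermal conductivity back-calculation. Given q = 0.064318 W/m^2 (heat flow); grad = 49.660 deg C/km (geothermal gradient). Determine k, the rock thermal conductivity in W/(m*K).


k = q / (grad / 1000)
k = 0.064318 / (49.660 / 1000)
k = 1.2952 W/(m*K)


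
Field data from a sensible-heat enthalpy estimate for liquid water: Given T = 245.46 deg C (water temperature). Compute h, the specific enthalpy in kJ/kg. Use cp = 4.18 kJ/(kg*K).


h = cp * T
h = 4.18 * 245.46
h = 1026.0 kJ/kg


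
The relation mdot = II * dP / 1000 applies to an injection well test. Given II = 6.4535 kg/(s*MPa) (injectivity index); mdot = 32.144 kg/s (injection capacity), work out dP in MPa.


dP = mdot * 1000 / II
dP = 32.144 * 1000 / 6.4535
dP = 4980.863 kPa
Convert: 4980.863 kPa * 0.001 = 4.9809 MPa
dP = 4.9809 MPa


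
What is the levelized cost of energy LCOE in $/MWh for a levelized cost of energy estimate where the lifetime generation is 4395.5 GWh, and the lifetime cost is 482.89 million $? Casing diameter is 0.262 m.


LCOE = C_tot / E_tot * 100
LCOE = 482.89 / 4395.5 * 100
LCOE = 10.98601 cents/kWh
Convert: 10.98601 cents/kWh * 10.0 = 109.86 $/MWh
LCOE = 109.86 $/MWh


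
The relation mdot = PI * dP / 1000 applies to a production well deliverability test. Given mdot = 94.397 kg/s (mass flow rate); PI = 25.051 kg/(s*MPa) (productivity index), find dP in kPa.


dP = mdot * 1000 / PI
dP = 94.397 * 1000 / 25.051
dP = 3768.2 kPa


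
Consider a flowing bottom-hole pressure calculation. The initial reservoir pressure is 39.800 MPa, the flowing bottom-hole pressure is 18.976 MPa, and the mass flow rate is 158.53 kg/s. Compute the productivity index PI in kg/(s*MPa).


PI = mdot / (P_i - P_wf)
PI = 158.53 / (39.800 - 18.976)
PI = 7.6129 kg/(s*MPa)


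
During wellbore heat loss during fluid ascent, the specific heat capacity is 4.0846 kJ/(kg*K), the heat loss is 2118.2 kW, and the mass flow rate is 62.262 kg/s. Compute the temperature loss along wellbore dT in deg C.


dT = Q_loss / (mdot * cp)
dT = 2118.2 / (62.262 * 4.0846)
dT = 8.329029 K
Convert (temperature difference, 1 K = 1 deg C): 8.329029 K = 8.329029 deg C
dT = 8.3290 deg C


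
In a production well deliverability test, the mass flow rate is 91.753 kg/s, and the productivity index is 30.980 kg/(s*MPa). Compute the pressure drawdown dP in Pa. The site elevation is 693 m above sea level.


dP = mdot * 1000 / PI
dP = 91.753 * 1000 / 30.980
dP = 2961.685 kPa
Convert: 2961.685 kPa * 1000.0 = 2.9617e+06 Pa
dP = 2.9617e+06 Pa


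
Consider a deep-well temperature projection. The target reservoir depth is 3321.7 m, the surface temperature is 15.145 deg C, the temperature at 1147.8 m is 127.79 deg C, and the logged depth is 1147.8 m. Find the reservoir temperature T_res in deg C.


Step 1: grad = (T_d1 - T_surf)/d1 * 1000 = (127.79 - 15.145)/1147.8 * 1000 = 98.13992 deg C/km
Step 2: T_res = T_surf + grad*d2/1000 = 15.145 + 98.13992*3321.7/1000 = 341.14 deg C
T_res = 341.14 deg C


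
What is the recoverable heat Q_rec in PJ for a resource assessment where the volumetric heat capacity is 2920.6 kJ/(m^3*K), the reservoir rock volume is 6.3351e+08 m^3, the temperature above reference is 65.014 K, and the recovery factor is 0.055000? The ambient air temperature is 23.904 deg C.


Step 1: Q_s = Vr*rhoc*dT/1e12 = 6.3351e+08*2920.6*65.014/1e12 = 120.2908 PJ
Step 2: Q_rec = Q_s * RF = 120.2908 * 0.055 = 6.6160 PJ
Q_rec = 6.6160 PJ


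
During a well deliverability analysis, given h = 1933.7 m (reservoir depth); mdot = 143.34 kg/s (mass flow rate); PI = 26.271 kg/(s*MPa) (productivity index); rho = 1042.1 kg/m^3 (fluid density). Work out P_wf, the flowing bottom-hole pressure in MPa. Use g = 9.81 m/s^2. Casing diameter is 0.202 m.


Step 1: P_i = rho*g*h/1e6 = 1042.1*9.81*1933.7/1e6 = 19.76822 MPa
Step 2: P_wf = P_i - mdot/PI = 19.76822 - 143.34/26.271 = 14.312 MPa
P_wf = 14.312 MPa


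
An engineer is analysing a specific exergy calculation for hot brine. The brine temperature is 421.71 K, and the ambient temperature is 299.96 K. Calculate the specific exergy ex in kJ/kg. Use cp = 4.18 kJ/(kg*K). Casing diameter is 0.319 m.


ex = cp * ((T_b - T_0) - T_0 * ln(T_b/T_0))
ex = 4.18 * ((421.71 - 299.96) - 299.96 * ln(421.71/299.96))
ex = 81.773 kJ/kg


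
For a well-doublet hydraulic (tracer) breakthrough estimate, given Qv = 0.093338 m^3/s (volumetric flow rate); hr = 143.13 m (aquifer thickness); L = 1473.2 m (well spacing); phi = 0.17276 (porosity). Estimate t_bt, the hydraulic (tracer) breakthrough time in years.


t_bt = pi * hr * phi * L^2 / (3 * Qv) / (365.25*86400)
t_bt = pi * 143.13 * 0.17276 * 1473.2^2 / (3 * 0.093338) / (365.25*86400)
t_bt = 19.079 years


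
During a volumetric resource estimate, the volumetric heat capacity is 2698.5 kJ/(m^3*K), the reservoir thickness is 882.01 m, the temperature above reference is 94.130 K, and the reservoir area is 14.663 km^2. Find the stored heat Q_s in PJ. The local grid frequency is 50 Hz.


Step 1: Vr = A*1e6*hr = 14.663*1e6*882.01 = 1.293291e+10 m^3
Step 2: Q_s = Vr*rhoc*dT/1e12 = 1.293291e+10*2698.5*94.13/1e12 = 3285.1 PJ
Q_s = 3285.1 PJ


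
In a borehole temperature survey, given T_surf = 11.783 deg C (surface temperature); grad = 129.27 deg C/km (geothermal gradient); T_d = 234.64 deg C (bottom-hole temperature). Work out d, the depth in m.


d = (T_d - T_surf) / grad * 1000
d = (234.64 - 11.783) / 129.27 * 1000
d = 1724.0 m


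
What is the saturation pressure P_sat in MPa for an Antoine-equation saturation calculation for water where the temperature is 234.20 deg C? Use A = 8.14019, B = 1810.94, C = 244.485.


P_sat = 10^(A - B/(C + T)) / 760 * 0.101325
P_sat = 10^(8.14019 - 1810.94/(244.485 + 234.20)) / 760 * 0.101325
P_sat = 3.0335 MPa


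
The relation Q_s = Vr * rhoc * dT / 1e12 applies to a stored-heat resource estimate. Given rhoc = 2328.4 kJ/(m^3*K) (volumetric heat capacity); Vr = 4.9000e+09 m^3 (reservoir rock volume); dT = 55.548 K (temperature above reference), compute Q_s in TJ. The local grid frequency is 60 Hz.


Q_s = Vr * rhoc * dT / 1e12
Q_s = 4.9000e+09 * 2328.4 * 55.548 / 1e12
Q_s = 633.7560 PJ
Convert: 633.7560 PJ * 1000.0 = 6.3376e+05 TJ
Q_s = 6.3376e+05 TJ


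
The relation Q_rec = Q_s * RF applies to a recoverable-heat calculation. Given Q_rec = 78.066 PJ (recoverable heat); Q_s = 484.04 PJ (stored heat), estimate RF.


RF = Q_rec / Q_s
RF = 78.066 / 484.04
RF = 0.16128


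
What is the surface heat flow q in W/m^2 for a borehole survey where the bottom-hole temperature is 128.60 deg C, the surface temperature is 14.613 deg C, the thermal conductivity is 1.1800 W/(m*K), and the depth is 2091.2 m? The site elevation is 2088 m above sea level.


Step 1: grad = (T_d - T_surf)/d * 1000 = (128.6 - 14.613)/2091.2 * 1000 = 54.50794 deg C/km
Step 2: q = k * grad / 1000 = 1.18 * 54.50794 / 1000 = 0.064319 W/m^2
q = 0.064319 W/m^2


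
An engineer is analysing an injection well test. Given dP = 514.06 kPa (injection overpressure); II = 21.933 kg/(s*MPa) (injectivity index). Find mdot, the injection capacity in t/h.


mdot = II * dP / 1000
mdot = 21.933 * 514.06 / 1000
mdot = 11.27488 kg/s
Convert: 11.27488 kg/s * 3.6 = 40.590 t/h
mdot = 40.590 t/h


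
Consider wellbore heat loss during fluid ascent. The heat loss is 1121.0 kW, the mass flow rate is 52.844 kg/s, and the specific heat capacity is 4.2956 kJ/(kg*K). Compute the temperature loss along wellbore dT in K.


dT = Q_loss / (mdot * cp)
dT = 1121.0 / (52.844 * 4.2956)
dT = 4.9384 K


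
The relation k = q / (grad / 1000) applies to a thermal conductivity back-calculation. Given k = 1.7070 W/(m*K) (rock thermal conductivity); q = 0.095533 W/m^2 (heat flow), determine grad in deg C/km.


grad = q / k * 1000
grad = 0.095533 / 1.7070 * 1000
grad = 55.965 deg C/km


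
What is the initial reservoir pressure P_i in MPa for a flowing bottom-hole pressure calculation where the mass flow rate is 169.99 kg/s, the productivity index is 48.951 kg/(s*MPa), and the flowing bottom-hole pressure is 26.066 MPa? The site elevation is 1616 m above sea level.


P_i = P_wf + mdot / PI
P_i = 26.066 + 169.99 / 48.951
P_i = 29.539 MPa


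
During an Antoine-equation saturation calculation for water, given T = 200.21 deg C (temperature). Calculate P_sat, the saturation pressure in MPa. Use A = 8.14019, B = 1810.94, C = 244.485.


P_sat = 10^(A - B/(C + T)) / 760 * 0.101325
P_sat = 10^(8.14019 - 1810.94/(244.485 + 200.21)) / 760 * 0.101325
P_sat = 1.5587 MPa


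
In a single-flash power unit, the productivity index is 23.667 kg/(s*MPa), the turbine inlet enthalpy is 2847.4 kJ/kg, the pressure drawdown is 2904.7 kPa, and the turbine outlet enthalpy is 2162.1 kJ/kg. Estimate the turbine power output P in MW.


Step 1: mdot = PI * dP / 1000 = 23.667 * 2904.7 / 1000 = 68.74553 kg/s
Step 2: P = mdot*(h_in - h_out)/1000 = 68.74553*(2847.4 - 2162.1)/1000 = 47.111 MW
P = 47.111 MW


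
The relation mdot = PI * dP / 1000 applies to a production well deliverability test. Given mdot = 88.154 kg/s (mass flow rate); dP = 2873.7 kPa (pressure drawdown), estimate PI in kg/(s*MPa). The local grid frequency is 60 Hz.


PI = mdot * 1000 / dP
PI = 88.154 * 1000 / 2873.7
PI = 30.676 kg/(s*MPa)


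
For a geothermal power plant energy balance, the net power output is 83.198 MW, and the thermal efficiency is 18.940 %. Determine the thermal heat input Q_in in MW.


Q_in = W_net / (eta / 100)
Q_in = 83.198 / (18.940 / 100)
Q_in = 439.27 MW


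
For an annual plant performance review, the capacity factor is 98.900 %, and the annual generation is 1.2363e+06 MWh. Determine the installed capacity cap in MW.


cap = E_a / (CF/100 * 8760)
cap = 1.2363e+06 / (98.900/100 * 8760)
cap = 142.70 MW


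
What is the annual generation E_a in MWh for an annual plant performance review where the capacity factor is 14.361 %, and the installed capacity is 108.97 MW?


E_a = CF / 100 * cap * 8760
E_a = 14.361 / 100 * 108.97 * 8760
E_a = 1.3709e+05 MWh


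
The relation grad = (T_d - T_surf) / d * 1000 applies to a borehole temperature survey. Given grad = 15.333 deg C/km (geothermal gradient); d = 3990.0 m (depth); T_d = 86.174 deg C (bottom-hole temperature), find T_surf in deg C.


T_surf = T_d - grad * d / 1000
T_surf = 86.174 - 15.333 * 3990.0 / 1000
T_surf = 24.995 deg C


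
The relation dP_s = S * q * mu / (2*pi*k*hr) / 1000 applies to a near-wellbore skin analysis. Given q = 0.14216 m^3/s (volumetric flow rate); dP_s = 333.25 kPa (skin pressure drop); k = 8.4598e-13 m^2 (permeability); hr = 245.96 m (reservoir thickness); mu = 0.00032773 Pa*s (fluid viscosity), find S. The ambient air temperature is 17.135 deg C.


S = dP_s * 1000 * 2*pi*k*hr / (q*mu)
S = 333.25 * 1000 * 2*pi*8.4598e-13*245.96 / (0.14216*0.00032773)
S = 9.3515


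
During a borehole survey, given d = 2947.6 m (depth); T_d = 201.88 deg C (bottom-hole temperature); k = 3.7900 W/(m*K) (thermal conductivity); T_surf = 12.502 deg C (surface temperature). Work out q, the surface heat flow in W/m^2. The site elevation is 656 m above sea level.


Step 1: grad = (T_d - T_surf)/d * 1000 = (201.88 - 12.502)/2947.6 * 1000 = 64.24820 deg C/km
Step 2: q = k * grad / 1000 = 3.79 * 64.24820 / 1000 = 0.24350 W/m^2
q = 0.24350 W/m^2


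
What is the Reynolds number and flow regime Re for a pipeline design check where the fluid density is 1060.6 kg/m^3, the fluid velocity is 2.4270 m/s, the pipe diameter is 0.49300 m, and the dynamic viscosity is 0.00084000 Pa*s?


Step 1: Re = rho*vel*D/mu = 1060.6*2.427*0.493/0.00084 = 1.5107e+06
Step 2: Re = 1.5107e+06 > 4000, so flow is turbulent.
Re = 1.5107e+06 (turbulent)


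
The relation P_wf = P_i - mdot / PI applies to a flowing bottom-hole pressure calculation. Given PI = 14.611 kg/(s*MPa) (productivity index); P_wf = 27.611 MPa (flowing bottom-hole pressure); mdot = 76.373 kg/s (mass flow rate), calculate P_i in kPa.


P_i = P_wf + mdot / PI
P_i = 27.611 + 76.373 / 14.611
P_i = 32.83809 MPa
Convert: 32.83809 MPa * 1000.0 = 32838 kPa
P_i = 32838 kPa


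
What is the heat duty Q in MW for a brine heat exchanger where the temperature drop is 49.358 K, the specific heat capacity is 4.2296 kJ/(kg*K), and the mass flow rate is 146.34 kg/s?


Q = mdot * cp * dT / 1000
Q = 146.34 * 4.2296 * 49.358 / 1000
Q = 30.551 MW


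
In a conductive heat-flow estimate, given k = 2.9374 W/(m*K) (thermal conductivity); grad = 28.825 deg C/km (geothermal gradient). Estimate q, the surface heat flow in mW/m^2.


q = k * grad / 1000
q = 2.9374 * 28.825 / 1000
q = 0.08467055 W/m^2
Convert: 0.08467055 W/m^2 * 1000.0 = 84.671 mW/m^2
q = 84.671 mW/m^2


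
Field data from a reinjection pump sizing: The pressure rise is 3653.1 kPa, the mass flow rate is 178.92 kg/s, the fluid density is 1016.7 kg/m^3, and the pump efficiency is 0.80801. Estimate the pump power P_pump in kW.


P_pump = mdot * dP / (rho * eta)
P_pump = 178.92 * 3653.1 / (1016.7 * 0.80801)
P_pump = 795.63 kW


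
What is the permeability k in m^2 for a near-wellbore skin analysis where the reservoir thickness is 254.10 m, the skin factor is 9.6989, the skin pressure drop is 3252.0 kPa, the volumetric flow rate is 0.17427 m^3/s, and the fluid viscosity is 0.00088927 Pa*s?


k = S*q*mu / (2*pi*dP_s*1000*hr)
k = 9.6989*0.17427*0.00088927 / (2*pi*3252.0*1000*254.10)
k = 2.8950e-13 m^2


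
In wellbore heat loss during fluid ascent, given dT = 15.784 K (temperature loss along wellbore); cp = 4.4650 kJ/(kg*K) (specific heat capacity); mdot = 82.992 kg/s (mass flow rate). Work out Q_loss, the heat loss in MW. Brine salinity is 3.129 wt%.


Q_loss = mdot * cp * dT
Q_loss = 82.992 * 4.4650 * 15.784
Q_loss = 5848.908 kW
Convert: 5848.908 kW * 0.001 = 5.8489 MW
Q_loss = 5.8489 MW


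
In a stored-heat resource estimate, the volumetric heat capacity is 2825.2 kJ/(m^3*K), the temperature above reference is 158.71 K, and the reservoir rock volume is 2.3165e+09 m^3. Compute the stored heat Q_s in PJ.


Q_s = Vr * rhoc * dT / 1e12
Q_s = 2.3165e+09 * 2825.2 * 158.71 / 1e12
Q_s = 1038.7 PJ


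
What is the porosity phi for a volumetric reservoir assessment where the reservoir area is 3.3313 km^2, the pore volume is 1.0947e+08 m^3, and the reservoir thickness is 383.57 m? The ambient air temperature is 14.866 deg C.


phi = Vp / (A * 1e6 * hr)
phi = 1.0947e+08 / (3.3313 * 1e6 * 383.57)
phi = 0.085672


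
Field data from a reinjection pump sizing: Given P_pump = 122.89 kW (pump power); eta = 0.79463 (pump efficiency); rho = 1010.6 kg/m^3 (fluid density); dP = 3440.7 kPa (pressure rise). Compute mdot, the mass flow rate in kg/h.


mdot = P_pump * rho * eta / dP
mdot = 122.89 * 1010.6 * 0.79463 / 3440.7
mdot = 28.68230 kg/s
Convert: 28.68230 kg/s * 3600.0 = 1.0326e+05 kg/h
mdot = 1.0326e+05 kg/h


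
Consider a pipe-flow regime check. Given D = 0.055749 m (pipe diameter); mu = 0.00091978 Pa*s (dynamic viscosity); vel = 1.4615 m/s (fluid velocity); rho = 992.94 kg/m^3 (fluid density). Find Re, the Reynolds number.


Re = rho * vel * D / mu
Re = 992.94 * 1.4615 * 0.055749 / 0.00091978
Re = 87958


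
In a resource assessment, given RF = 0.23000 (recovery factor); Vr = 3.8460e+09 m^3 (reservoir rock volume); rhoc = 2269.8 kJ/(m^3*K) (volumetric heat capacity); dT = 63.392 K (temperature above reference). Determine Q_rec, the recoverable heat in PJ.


Step 1: Q_s = Vr*rhoc*dT/1e12 = 3.8460e+09*2269.8*63.392/1e12 = 553.3900 PJ
Step 2: Q_rec = Q_s * RF = 553.3900 * 0.23 = 127.28 PJ
Q_rec = 127.28 PJ
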